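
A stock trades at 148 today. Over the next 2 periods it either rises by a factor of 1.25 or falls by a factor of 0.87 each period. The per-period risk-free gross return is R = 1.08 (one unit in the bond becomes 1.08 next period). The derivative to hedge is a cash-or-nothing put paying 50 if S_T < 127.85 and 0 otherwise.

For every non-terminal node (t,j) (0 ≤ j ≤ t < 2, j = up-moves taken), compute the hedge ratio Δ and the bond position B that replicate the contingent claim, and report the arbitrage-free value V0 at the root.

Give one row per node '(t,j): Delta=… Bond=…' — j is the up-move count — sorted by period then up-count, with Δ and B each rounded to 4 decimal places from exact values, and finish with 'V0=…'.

(0,0): Delta=-0.3683 Bond=63.0833
(1,0): Delta=-1.0219 Bond=152.2904
(1,1): Delta=0.0000 Bond=0.0000
V0=8.5793

The replicating-portfolio and risk-neutral prices coincide; use p* = (1.08−0.87)/(1.25−0.87) = 0.5526 for the latter.
Terminal payoffs: V(2,0)=50.0000, V(2,1)=0.0000, V(2,2)=0.0000
(1,0): S=128.7600. Δ = (V_up−V_dn)/(S_up−S_dn) = (0.0000−50.0000)/(160.9500−112.0212) = -1.0219. V = [p*·0.0000 + (1−p*)·50.0000]/1.08 = 20.7115. B = V − Δ·S = 152.2904.
(1,1): S=185.0000. Δ = (V_up−V_dn)/(S_up−S_dn) = (0.0000−0.0000)/(231.2500−160.9500) = 0.0000. V = [p*·0.0000 + (1−p*)·0.0000]/1.08 = 0.0000. B = V − Δ·S = 0.0000.
(0,0): S=148.0000. Δ = (V_up−V_dn)/(S_up−S_dn) = (0.0000−20.7115)/(185.0000−128.7600) = -0.3683. V = [p*·0.0000 + (1−p*)·20.7115]/1.08 = 8.5793. B = V − Δ·S = 63.0833.
Check: Δ(0,0)·S0 + B(0,0) = 8.5793 = V0.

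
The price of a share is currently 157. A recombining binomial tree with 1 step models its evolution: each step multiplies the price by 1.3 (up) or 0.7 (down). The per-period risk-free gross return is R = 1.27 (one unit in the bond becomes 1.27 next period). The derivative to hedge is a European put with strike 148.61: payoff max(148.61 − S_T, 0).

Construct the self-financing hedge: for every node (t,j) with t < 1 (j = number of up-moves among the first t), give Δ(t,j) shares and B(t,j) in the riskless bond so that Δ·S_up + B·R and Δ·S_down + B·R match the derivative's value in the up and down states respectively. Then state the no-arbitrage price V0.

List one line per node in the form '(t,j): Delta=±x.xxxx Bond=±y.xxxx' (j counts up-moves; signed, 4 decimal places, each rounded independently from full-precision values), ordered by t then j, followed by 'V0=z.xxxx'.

No-arbitrage ⇒ martingale measure with p* = (R−d)/(u−d) = 0.9500.
At expiry t=1: V(1,0)=38.7100, V(1,1)=0.0000
(0,0): S=157.0000. Δ = (V_up−V_dn)/(S_up−S_dn) = (0.0000−38.7100)/(204.1000−109.9000) = -0.4109. V = [p*·0.0000 + (1−p*)·38.7100]/1.27 = 1.5240. B = V − Δ·S = 66.0407.
Self-financing check: at every node Δ·S+B equals the discounted successor values.

(0,0): Delta=-0.4109 Bond=66.0407
V0=1.5240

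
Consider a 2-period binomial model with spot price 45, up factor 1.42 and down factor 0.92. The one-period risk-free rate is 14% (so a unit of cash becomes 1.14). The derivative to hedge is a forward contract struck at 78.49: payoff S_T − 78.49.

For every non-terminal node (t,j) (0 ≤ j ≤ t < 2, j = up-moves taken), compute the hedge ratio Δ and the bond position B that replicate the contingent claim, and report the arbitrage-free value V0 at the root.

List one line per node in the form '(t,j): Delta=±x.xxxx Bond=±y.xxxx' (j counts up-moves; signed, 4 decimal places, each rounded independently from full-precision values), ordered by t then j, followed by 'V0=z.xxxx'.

Since d<R<u, set p* = (R−d)/(u−d) = 0.4400; price each node as the discounted p*-expectation of its children.
Payoff layer (t=2): V(2,0)=-40.4020, V(2,1)=-19.7020, V(2,2)=12.2480
  t=1,j=0: stock 41.4000 → up 58.7880 (V=-19.7020), down 38.0880 (V=-40.4020). Price -27.4509; hedge Δ=1.0000, bond B=-68.8509.
  t=1,j=1: stock 63.9000 → up 90.7380 (V=12.2480), down 58.7880 (V=-19.7020). Price -4.9509; hedge Δ=1.0000, bond B=-68.8509.
  t=0,j=0: stock 45.0000 → up 63.9000 (V=-4.9509), down 41.4000 (V=-27.4509). Price -15.3955; hedge Δ=1.0000, bond B=-60.3955.
Root portfolio cost Δ·45+B reproduces V0=-15.3955.

(0,0): Delta=1.0000 Bond=-60.3955
(1,0): Delta=1.0000 Bond=-68.8509
(1,1): Delta=1.0000 Bond=-68.8509
V0=-15.3955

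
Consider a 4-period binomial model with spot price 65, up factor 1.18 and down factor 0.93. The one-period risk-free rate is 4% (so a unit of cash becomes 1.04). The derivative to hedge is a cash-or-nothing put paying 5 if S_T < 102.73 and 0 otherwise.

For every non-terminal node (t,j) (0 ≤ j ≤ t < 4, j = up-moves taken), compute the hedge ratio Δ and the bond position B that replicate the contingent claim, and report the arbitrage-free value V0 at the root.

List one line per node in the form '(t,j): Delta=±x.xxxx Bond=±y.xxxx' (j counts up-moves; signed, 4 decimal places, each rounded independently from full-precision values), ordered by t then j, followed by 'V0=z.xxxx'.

(0,0): Delta=-0.0233 Bond=5.6284
(1,0): Delta=0.0000 Bond=4.4450
(1,1): Delta=-0.0467 Bond=7.6462
(2,0): Delta=0.0000 Bond=4.6228
(2,1): Delta=0.0000 Bond=4.6228
(2,2): Delta=-0.0935 Bond=12.1893
(3,0): Delta=0.0000 Bond=4.8077
(3,1): Delta=0.0000 Bond=4.8077
(3,2): Delta=0.0000 Bond=4.8077
(3,3): Delta=-0.1873 Bond=22.6923
V0=4.1138

Under the risk-neutral measure, an up-move has probability p* = (R−d)/(u−d) = 0.4400 and values discount at R = 1.04.
At expiry t=4: V(4,0)=5.0000, V(4,1)=5.0000, V(4,2)=5.0000, V(4,3)=5.0000, V(4,4)=0.0000
(3,0): S=52.2832. Δ = (V_up−V_dn)/(S_up−S_dn) = (5.0000−5.0000)/(61.6942−48.6234) = 0.0000. V = [p*·5.0000 + (1−p*)·5.0000]/1.04 = 4.8077. B = V − Δ·S = 4.8077.
(3,1): S=66.3378. Δ = (V_up−V_dn)/(S_up−S_dn) = (5.0000−5.0000)/(78.2786−61.6942) = 0.0000. V = [p*·5.0000 + (1−p*)·5.0000]/1.04 = 4.8077. B = V − Δ·S = 4.8077.
(3,2): S=84.1706. Δ = (V_up−V_dn)/(S_up−S_dn) = (5.0000−5.0000)/(99.3213−78.2786) = 0.0000. V = [p*·5.0000 + (1−p*)·5.0000]/1.04 = 4.8077. B = V − Δ·S = 4.8077.
(3,3): S=106.7971. Δ = (V_up−V_dn)/(S_up−S_dn) = (0.0000−5.0000)/(126.0206−99.3213) = -0.1873. V = [p*·0.0000 + (1−p*)·5.0000]/1.04 = 2.6923. B = V − Δ·S = 22.6923.
(2,0): S=56.2185. Δ = (V_up−V_dn)/(S_up−S_dn) = (4.8077−4.8077)/(66.3378−52.2832) = 0.0000. V = [p*·4.8077 + (1−p*)·4.8077]/1.04 = 4.6228. B = V − Δ·S = 4.6228.
(2,1): S=71.3310. Δ = (V_up−V_dn)/(S_up−S_dn) = (4.8077−4.8077)/(84.1706−66.3378) = 0.0000. V = [p*·4.8077 + (1−p*)·4.8077]/1.04 = 4.6228. B = V − Δ·S = 4.6228.
(2,2): S=90.5060. Δ = (V_up−V_dn)/(S_up−S_dn) = (2.6923−4.8077)/(106.7971−84.1706) = -0.0935. V = [p*·2.6923 + (1−p*)·4.8077]/1.04 = 3.7278. B = V − Δ·S = 12.1893.
(1,0): S=60.4500. Δ = (V_up−V_dn)/(S_up−S_dn) = (4.6228−4.6228)/(71.3310−56.2185) = 0.0000. V = [p*·4.6228 + (1−p*)·4.6228]/1.04 = 4.4450. B = V − Δ·S = 4.4450.
(1,1): S=76.7000. Δ = (V_up−V_dn)/(S_up−S_dn) = (3.7278−4.6228)/(90.5060−71.3310) = -0.0467. V = [p*·3.7278 + (1−p*)·4.6228]/1.04 = 4.0663. B = V − Δ·S = 7.6462.
(0,0): S=65.0000. Δ = (V_up−V_dn)/(S_up−S_dn) = (4.0663−4.4450)/(76.7000−60.4500) = -0.0233. V = [p*·4.0663 + (1−p*)·4.4450]/1.04 = 4.1138. B = V − Δ·S = 5.6284.
Each (Δ,B) replicates both successor values, so the strategy is self-financing and V0 is arbitrage-free.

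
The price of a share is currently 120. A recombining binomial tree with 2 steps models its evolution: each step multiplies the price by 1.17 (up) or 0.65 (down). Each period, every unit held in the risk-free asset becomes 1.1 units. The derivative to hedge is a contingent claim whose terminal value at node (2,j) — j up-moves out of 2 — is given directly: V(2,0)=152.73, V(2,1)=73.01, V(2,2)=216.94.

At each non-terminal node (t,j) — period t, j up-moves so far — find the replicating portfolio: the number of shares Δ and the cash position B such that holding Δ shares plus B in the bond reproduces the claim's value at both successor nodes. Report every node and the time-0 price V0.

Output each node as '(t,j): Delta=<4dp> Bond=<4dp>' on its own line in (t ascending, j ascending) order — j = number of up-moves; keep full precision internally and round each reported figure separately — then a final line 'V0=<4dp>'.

(0,0): Delta=1.6583 Bond=-48.3781
(1,0): Delta=-1.9655 Bond=229.4364
(1,1): Delta=1.9714 Bond=-97.1841
V0=150.6136

The replicating-portfolio and risk-neutral prices coincide; use p* = (1.1−0.65)/(1.17−0.65) = 0.8654 for the latter.
Payoff layer (t=2): V(2,0)=152.7300, V(2,1)=73.0100, V(2,2)=216.9400
(1,0): S=78.0000. Δ = (V_up−V_dn)/(S_up−S_dn) = (73.0100−152.7300)/(91.2600−50.7000) = -1.9655. V = [p*·73.0100 + (1−p*)·152.7300]/1.1 = 76.1287. B = V − Δ·S = 229.4364.
(1,1): S=140.4000. Δ = (V_up−V_dn)/(S_up−S_dn) = (216.9400−73.0100)/(164.2680−91.2600) = 1.9714. V = [p*·216.9400 + (1−p*)·73.0100]/1.1 = 179.6044. B = V − Δ·S = -97.1841.
(0,0): S=120.0000. Δ = (V_up−V_dn)/(S_up−S_dn) = (179.6044−76.1287)/(140.4000−78.0000) = 1.6583. V = [p*·179.6044 + (1−p*)·76.1287]/1.1 = 150.6136. B = V − Δ·S = -48.3781.
Check: Δ(0,0)·S0 + B(0,0) = 150.6136 = V0.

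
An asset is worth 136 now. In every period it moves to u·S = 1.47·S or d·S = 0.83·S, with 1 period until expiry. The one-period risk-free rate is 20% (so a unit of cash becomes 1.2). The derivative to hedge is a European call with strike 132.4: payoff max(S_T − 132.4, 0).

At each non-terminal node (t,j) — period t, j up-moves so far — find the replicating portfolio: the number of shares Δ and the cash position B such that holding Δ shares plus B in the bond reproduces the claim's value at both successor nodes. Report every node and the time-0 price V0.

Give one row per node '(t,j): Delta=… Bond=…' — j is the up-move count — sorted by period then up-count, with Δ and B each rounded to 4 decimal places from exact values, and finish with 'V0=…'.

Risk-neutral probability p* = (R−d)/(u−d) = (1.2−0.83)/(1.47−0.83) = 0.5781.
At expiry t=1: V(1,0)=0.0000, V(1,1)=67.5200
  t=0,j=0: stock 136.0000 → up 199.9200 (V=67.5200), down 112.8800 (V=0.0000). Price 32.5292; hedge Δ=0.7757, bond B=-72.9708.
Self-financing check: at every node Δ·S+B equals the discounted successor values.

(0,0): Delta=0.7757 Bond=-72.9708
V0=32.5292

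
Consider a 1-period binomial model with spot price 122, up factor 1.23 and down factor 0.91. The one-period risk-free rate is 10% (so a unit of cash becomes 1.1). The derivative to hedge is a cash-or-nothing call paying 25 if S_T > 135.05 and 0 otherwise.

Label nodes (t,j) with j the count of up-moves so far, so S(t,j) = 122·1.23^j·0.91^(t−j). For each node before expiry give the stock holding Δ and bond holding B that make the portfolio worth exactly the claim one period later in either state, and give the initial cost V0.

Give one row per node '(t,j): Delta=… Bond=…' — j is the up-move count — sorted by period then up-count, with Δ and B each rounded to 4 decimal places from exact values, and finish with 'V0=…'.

(0,0): Delta=0.6404 Bond=-64.6307
V0=13.4943

No-arbitrage ⇒ martingale measure with p* = (R−d)/(u−d) = 0.5938.
Terminal values V(1,·): V(1,0)=0.0000, V(1,1)=25.0000
Node (0,0) S=122.0000: V=(p*·25.0000+(1−p*)·0.0000)/1.1=13.4943; Δ=(25.0000−0.0000)/(150.0600−111.0200)=0.6404; B=V−Δ·S=-64.6307
Root portfolio cost Δ·122+B reproduces V0=13.4943.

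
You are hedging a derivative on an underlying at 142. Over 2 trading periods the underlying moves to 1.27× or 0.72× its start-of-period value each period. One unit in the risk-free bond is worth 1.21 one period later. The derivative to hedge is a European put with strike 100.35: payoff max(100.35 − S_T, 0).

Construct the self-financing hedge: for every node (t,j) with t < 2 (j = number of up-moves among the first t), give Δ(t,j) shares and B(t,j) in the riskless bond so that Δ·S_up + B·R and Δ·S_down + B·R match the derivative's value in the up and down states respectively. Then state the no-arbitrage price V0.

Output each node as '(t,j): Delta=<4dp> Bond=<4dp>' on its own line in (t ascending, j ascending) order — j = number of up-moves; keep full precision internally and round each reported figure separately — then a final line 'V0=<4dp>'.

Since d<R<u, set p* = (R−d)/(u−d) = 0.8909; price each node as the discounted p*-expectation of its children.
At expiry t=2: V(2,0)=26.7372, V(2,1)=0.0000, V(2,2)=0.0000
(1,0): S=102.2400. Δ = (V_up−V_dn)/(S_up−S_dn) = (0.0000−26.7372)/(129.8448−73.6128) = -0.4755. V = [p*·0.0000 + (1−p*)·26.7372]/1.21 = 2.4106. B = V − Δ·S = 51.0237.
(1,1): S=180.3400. Δ = (V_up−V_dn)/(S_up−S_dn) = (0.0000−0.0000)/(229.0318−129.8448) = 0.0000. V = [p*·0.0000 + (1−p*)·0.0000]/1.21 = 0.0000. B = V − Δ·S = 0.0000.
(0,0): S=142.0000. Δ = (V_up−V_dn)/(S_up−S_dn) = (0.0000−2.4106)/(180.3400−102.2400) = -0.0309. V = [p*·0.0000 + (1−p*)·2.4106]/1.21 = 0.2173. B = V − Δ·S = 4.6002.
Root portfolio cost Δ·142+B reproduces V0=0.2173.

(0,0): Delta=-0.0309 Bond=4.6002
(1,0): Delta=-0.4755 Bond=51.0237
(1,1): Delta=0.0000 Bond=0.0000
V0=0.2173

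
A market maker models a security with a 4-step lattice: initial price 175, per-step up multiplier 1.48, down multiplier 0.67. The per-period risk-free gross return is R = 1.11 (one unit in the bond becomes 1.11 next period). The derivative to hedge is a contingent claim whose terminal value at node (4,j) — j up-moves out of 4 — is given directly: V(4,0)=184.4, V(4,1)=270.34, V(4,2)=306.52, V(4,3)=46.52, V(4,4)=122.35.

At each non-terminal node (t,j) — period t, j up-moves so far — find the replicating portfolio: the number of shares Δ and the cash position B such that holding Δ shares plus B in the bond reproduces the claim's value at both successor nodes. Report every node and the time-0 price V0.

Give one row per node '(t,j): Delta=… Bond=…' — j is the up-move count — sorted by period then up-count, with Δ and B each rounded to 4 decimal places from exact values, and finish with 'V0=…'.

(0,0): Delta=-0.3739 Bond=198.1864
(1,0): Delta=-0.3490 Bond=217.0611
(1,1): Delta=-0.3834 Bond=222.4473
(2,0): Delta=0.8341 Bond=148.0038
(2,1): Delta=-0.7993 Bond=319.0867
(2,2): Delta=-0.2251 Bond=186.2279
(3,0): Delta=2.0158 Bond=102.0845
(3,1): Delta=0.3842 Bond=216.5886
(3,2): Delta=-1.2498 Bond=469.8934
(3,3): Delta=0.1650 Bond=-14.5978
V0=132.7524

The replicating-portfolio and risk-neutral prices coincide; use p* = (1.11−0.67)/(1.48−0.67) = 0.5432 for the latter.
Terminal values V(4,·): V(4,0)=184.4000, V(4,1)=270.3400, V(4,2)=306.5200, V(4,3)=46.5200, V(4,4)=122.3500
(3,0): S=52.6335. Δ = (V_up−V_dn)/(S_up−S_dn) = (270.3400−184.4000)/(77.8976−35.2645) = 2.0158. V = [p*·270.3400 + (1−p*)·184.4000]/1.11 = 208.1833. B = V − Δ·S = 102.0845.
(3,1): S=116.2651. Δ = (V_up−V_dn)/(S_up−S_dn) = (306.5200−270.3400)/(172.0723−77.8976) = 0.3842. V = [p*·306.5200 + (1−p*)·270.3400]/1.11 = 261.2553. B = V − Δ·S = 216.5886.
(3,2): S=256.8244. Δ = (V_up−V_dn)/(S_up−S_dn) = (46.5200−306.5200)/(380.1001−172.0723) = -1.2498. V = [p*·46.5200 + (1−p*)·306.5200]/1.11 = 148.9058. B = V − Δ·S = 469.8934.
(3,3): S=567.3136. Δ = (V_up−V_dn)/(S_up−S_dn) = (122.3500−46.5200)/(839.6241−380.1001) = 0.1650. V = [p*·122.3500 + (1−p*)·46.5200]/1.11 = 79.0195. B = V − Δ·S = -14.5978.
(2,0): S=78.5575. Δ = (V_up−V_dn)/(S_up−S_dn) = (261.2553−208.1833)/(116.2651−52.6335) = 0.8341. V = [p*·261.2553 + (1−p*)·208.1833]/1.11 = 213.5248. B = V − Δ·S = 148.0038.
(2,1): S=173.5300. Δ = (V_up−V_dn)/(S_up−S_dn) = (148.9058−261.2553)/(256.8244−116.2651) = -0.7993. V = [p*·148.9058 + (1−p*)·261.2553]/1.11 = 180.3837. B = V − Δ·S = 319.0867.
(2,2): S=383.3200. Δ = (V_up−V_dn)/(S_up−S_dn) = (79.0195−148.9058)/(567.3136−256.8244) = -0.2251. V = [p*·79.0195 + (1−p*)·148.9058]/1.11 = 99.9485. B = V − Δ·S = 186.2279.
(1,0): S=117.2500. Δ = (V_up−V_dn)/(S_up−S_dn) = (180.3837−213.5248)/(173.5300−78.5575) = -0.3490. V = [p*·180.3837 + (1−p*)·213.5248]/1.11 = 176.1461. B = V − Δ·S = 217.0611.
(1,1): S=259.0000. Δ = (V_up−V_dn)/(S_up−S_dn) = (99.9485−180.3837)/(383.3200−173.5300) = -0.3834. V = [p*·99.9485 + (1−p*)·180.3837]/1.11 = 123.1446. B = V − Δ·S = 222.4473.
(0,0): S=175.0000. Δ = (V_up−V_dn)/(S_up−S_dn) = (123.1446−176.1461)/(259.0000−117.2500) = -0.3739. V = [p*·123.1446 + (1−p*)·176.1461]/1.11 = 132.7524. B = V − Δ·S = 198.1864.
Root portfolio cost Δ·175+B reproduces V0=132.7524.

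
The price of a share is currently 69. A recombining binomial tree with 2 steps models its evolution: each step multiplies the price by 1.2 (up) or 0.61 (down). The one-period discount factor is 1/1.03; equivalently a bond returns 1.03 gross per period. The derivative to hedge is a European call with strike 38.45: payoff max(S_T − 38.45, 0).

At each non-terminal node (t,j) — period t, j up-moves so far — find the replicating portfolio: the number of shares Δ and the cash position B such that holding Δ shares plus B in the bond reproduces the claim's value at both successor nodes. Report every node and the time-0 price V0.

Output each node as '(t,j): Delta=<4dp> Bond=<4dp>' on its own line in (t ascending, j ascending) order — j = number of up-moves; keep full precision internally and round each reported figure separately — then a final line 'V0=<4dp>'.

No-arbitrage ⇒ martingale measure with p* = (R−d)/(u−d) = 0.7119.
Terminal payoffs: V(2,0)=0.0000, V(2,1)=12.0580, V(2,2)=60.9100
  t=1,j=0: stock 42.0900 → up 50.5080 (V=12.0580), down 25.6749 (V=0.0000). Price 8.3337; hedge Δ=0.4856, bond B=-12.1036.
  t=1,j=1: stock 82.8000 → up 99.3600 (V=60.9100), down 50.5080 (V=12.0580). Price 45.4699; hedge Δ=1.0000, bond B=-37.3301.
  t=0,j=0: stock 69.0000 → up 82.8000 (V=45.4699), down 42.0900 (V=8.3337). Price 33.7569; hedge Δ=0.9122, bond B=-29.1859.
Root portfolio cost Δ·69+B reproduces V0=33.7569.

(0,0): Delta=0.9122 Bond=-29.1859
(1,0): Delta=0.4856 Bond=-12.1036
(1,1): Delta=1.0000 Bond=-37.3301
V0=33.7569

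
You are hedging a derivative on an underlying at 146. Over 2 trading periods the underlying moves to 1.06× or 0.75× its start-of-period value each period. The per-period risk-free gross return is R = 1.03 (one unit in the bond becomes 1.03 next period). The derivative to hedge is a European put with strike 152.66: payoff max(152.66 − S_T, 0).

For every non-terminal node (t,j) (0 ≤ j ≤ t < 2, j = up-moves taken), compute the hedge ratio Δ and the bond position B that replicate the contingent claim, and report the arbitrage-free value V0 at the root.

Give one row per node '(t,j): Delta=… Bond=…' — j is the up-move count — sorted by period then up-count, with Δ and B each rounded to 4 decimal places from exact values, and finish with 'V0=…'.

Since d<R<u, set p* = (R−d)/(u−d) = 0.9032; price each node as the discounted p*-expectation of its children.
Payoff layer (t=2): V(2,0)=70.5350, V(2,1)=36.5900, V(2,2)=0.0000
  t=1,j=0: stock 109.5000 → up 116.0700 (V=36.5900), down 82.1250 (V=70.5350). Price 38.7136; hedge Δ=-1.0000, bond B=148.2136.
  t=1,j=1: stock 154.7600 → up 164.0456 (V=0.0000), down 116.0700 (V=36.5900). Price 3.4378; hedge Δ=-0.7627, bond B=121.4701.
  t=0,j=0: stock 146.0000 → up 154.7600 (V=3.4378), down 109.5000 (V=38.7136). Price 6.6521; hedge Δ=-0.7794, bond B=120.4448.
The time-0 hedge costs 6.6521, which is the no-arbitrage price.

(0,0): Delta=-0.7794 Bond=120.4448
(1,0): Delta=-1.0000 Bond=148.2136
(1,1): Delta=-0.7627 Bond=121.4701
V0=6.6521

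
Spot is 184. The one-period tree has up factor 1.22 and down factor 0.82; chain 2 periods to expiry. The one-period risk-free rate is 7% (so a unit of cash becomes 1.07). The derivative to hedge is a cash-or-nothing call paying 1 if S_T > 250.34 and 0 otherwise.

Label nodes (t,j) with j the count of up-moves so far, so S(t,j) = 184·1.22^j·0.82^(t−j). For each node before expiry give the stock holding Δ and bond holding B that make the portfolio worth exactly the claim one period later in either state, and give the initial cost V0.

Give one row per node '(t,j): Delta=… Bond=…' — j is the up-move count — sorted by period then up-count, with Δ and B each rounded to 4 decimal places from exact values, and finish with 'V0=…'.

The replicating-portfolio and risk-neutral prices coincide; use p* = (1.07−0.82)/(1.22−0.82) = 0.6250 for the latter.
Payoff layer (t=2): V(2,0)=0.0000, V(2,1)=0.0000, V(2,2)=1.0000
(1,0): S=150.8800. Δ = (V_up−V_dn)/(S_up−S_dn) = (0.0000−0.0000)/(184.0736−123.7216) = 0.0000. V = [p*·0.0000 + (1−p*)·0.0000]/1.07 = 0.0000. B = V − Δ·S = 0.0000.
(1,1): S=224.4800. Δ = (V_up−V_dn)/(S_up−S_dn) = (1.0000−0.0000)/(273.8656−184.0736) = 0.0111. V = [p*·1.0000 + (1−p*)·0.0000]/1.07 = 0.5841. B = V − Δ·S = -1.9159.
(0,0): S=184.0000. Δ = (V_up−V_dn)/(S_up−S_dn) = (0.5841−0.0000)/(224.4800−150.8800) = 0.0079. V = [p*·0.5841 + (1−p*)·0.0000]/1.07 = 0.3412. B = V − Δ·S = -1.1191.
Check: Δ(0,0)·S0 + B(0,0) = 0.3412 = V0.

(0,0): Delta=0.0079 Bond=-1.1191
(1,0): Delta=0.0000 Bond=0.0000
(1,1): Delta=0.0111 Bond=-1.9159
V0=0.3412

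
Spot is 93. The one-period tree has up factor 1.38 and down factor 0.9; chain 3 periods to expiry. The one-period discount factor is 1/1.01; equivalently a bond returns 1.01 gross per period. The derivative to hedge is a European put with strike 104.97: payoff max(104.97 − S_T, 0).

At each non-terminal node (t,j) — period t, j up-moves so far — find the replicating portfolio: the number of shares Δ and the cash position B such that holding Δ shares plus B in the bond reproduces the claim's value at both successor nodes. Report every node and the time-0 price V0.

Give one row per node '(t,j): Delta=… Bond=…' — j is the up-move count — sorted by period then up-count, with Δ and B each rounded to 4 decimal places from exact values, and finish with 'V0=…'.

No-arbitrage ⇒ martingale measure with p* = (R−d)/(u−d) = 0.2292.
Terminal payoffs: V(3,0)=37.1730, V(3,1)=1.0146, V(3,2)=0.0000, V(3,3)=0.0000
  t=2,j=0: stock 75.3300 → up 103.9554 (V=1.0146), down 67.7970 (V=37.1730). Price 28.6007; hedge Δ=-1.0000, bond B=103.9307.
  t=2,j=1: stock 115.5060 → up 159.3983 (V=0.0000), down 103.9554 (V=1.0146). Price 0.7743; hedge Δ=-0.0183, bond B=2.8881.
  t=2,j=2: stock 177.1092 → up 244.4107 (V=0.0000), down 159.3983 (V=0.0000). Price 0.0000; hedge Δ=0.0000, bond B=0.0000.
  t=1,j=0: stock 83.7000 → up 115.5060 (V=0.7743), down 75.3300 (V=28.6007). Price 22.0038; hedge Δ=-0.6926, bond B=79.9753.
  t=1,j=1: stock 128.3400 → up 177.1092 (V=0.0000), down 115.5060 (V=0.7743). Price 0.5910; hedge Δ=-0.0126, bond B=2.2042.
  t=0,j=0: stock 93.0000 → up 128.3400 (V=0.5910), down 83.7000 (V=22.0038). Price 16.9274; hedge Δ=-0.4797, bond B=61.5374.
Root portfolio cost Δ·93+B reproduces V0=16.9274.

(0,0): Delta=-0.4797 Bond=61.5374
(1,0): Delta=-0.6926 Bond=79.9753
(1,1): Delta=-0.0126 Bond=2.2042
(2,0): Delta=-1.0000 Bond=103.9307
(2,1): Delta=-0.0183 Bond=2.8881
(2,2): Delta=0.0000 Bond=0.0000
V0=16.9274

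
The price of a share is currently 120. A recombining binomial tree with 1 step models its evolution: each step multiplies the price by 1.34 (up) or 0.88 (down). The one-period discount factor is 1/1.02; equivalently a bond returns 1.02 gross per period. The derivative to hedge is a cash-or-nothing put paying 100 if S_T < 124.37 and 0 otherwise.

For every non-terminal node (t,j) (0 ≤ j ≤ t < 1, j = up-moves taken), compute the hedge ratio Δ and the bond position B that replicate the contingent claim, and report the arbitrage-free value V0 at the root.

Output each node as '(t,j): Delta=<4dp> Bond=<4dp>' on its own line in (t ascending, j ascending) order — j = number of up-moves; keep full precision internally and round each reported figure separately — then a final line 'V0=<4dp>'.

(0,0): Delta=-1.8116 Bond=285.5925
V0=68.2012

Risk-neutral probability p* = (R−d)/(u−d) = (1.02−0.88)/(1.34−0.88) = 0.3043.
At expiry t=1: V(1,0)=100.0000, V(1,1)=0.0000
  t=0,j=0: stock 120.0000 → up 160.8000 (V=0.0000), down 105.6000 (V=100.0000). Price 68.2012; hedge Δ=-1.8116, bond B=285.5925.
Each (Δ,B) replicates both successor values, so the strategy is self-financing and V0 is arbitrage-free.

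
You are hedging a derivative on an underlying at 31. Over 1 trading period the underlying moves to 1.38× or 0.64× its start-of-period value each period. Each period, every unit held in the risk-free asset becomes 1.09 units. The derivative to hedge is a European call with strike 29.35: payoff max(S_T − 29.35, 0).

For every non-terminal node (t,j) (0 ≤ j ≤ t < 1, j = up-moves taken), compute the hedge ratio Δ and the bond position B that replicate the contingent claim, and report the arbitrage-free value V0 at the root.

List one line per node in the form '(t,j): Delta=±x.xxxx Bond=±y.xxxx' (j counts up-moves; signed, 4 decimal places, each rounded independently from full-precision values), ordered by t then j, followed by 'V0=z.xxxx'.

(0,0): Delta=0.5854 Bond=-10.6561
V0=7.4926

Since d<R<u, set p* = (R−d)/(u−d) = 0.6081; price each node as the discounted p*-expectation of its children.
At expiry t=1: V(1,0)=0.0000, V(1,1)=13.4300
Node (0,0) S=31.0000: V=(p*·13.4300+(1−p*)·0.0000)/1.09=7.4926; Δ=(13.4300−0.0000)/(42.7800−19.8400)=0.5854; B=V−Δ·S=-10.6561
The time-0 hedge costs 7.4926, which is the no-arbitrage price.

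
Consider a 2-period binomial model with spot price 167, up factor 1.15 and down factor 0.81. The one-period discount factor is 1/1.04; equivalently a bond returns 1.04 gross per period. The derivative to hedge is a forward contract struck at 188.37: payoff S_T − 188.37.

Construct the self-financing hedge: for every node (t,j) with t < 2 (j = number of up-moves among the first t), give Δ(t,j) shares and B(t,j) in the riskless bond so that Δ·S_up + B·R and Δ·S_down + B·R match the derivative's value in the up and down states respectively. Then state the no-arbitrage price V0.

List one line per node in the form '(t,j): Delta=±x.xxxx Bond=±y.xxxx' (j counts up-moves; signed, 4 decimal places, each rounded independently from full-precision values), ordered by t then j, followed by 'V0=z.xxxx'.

Under the risk-neutral measure, an up-move has probability p* = (R−d)/(u−d) = 0.6765 and values discount at R = 1.04.
Terminal payoffs: V(2,0)=-78.8013, V(2,1)=-32.8095, V(2,2)=32.4875
Node (1,0) S=135.2700: V=(p*·-32.8095+(1−p*)·-78.8013)/1.04=-45.8550; Δ=(-32.8095−-78.8013)/(155.5605−109.5687)=1.0000; B=V−Δ·S=-181.1250
Node (1,1) S=192.0500: V=(p*·32.4875+(1−p*)·-32.8095)/1.04=10.9250; Δ=(32.4875−-32.8095)/(220.8575−155.5605)=1.0000; B=V−Δ·S=-181.1250
Node (0,0) S=167.0000: V=(p*·10.9250+(1−p*)·-45.8550)/1.04=-7.1587; Δ=(10.9250−-45.8550)/(192.0500−135.2700)=1.0000; B=V−Δ·S=-174.1587
Each (Δ,B) replicates both successor values, so the strategy is self-financing and V0 is arbitrage-free.

(0,0): Delta=1.0000 Bond=-174.1587
(1,0): Delta=1.0000 Bond=-181.1250
(1,1): Delta=1.0000 Bond=-181.1250
V0=-7.1587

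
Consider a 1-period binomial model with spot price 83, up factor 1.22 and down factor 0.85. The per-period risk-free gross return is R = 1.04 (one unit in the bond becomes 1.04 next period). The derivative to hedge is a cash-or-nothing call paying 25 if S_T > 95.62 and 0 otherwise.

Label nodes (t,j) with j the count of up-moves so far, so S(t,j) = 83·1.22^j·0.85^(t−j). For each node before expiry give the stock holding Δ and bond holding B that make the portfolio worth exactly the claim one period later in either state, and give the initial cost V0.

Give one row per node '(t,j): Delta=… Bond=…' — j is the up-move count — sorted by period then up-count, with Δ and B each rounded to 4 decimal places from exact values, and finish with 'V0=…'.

No-arbitrage ⇒ martingale measure with p* = (R−d)/(u−d) = 0.5135.
Terminal payoffs: V(1,0)=0.0000, V(1,1)=25.0000
Node (0,0) S=83.0000: V=(p*·25.0000+(1−p*)·0.0000)/1.04=12.3441; Δ=(25.0000−0.0000)/(101.2600−70.5500)=0.8141; B=V−Δ·S=-55.2235
Check: Δ(0,0)·S0 + B(0,0) = 12.3441 = V0.

(0,0): Delta=0.8141 Bond=-55.2235
V0=12.3441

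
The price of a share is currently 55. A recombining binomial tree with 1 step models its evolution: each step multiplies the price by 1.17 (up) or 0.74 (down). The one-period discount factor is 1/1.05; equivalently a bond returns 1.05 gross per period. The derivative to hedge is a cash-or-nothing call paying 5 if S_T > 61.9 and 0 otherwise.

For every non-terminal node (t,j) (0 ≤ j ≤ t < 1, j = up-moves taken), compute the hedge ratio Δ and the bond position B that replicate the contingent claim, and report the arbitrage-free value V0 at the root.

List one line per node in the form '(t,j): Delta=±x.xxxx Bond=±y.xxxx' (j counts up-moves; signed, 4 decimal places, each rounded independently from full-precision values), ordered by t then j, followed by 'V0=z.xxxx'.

(0,0): Delta=0.2114 Bond=-8.1949
V0=3.4330

No-arbitrage ⇒ martingale measure with p* = (R−d)/(u−d) = 0.7209.
At expiry t=1: V(1,0)=0.0000, V(1,1)=5.0000
  t=0,j=0: stock 55.0000 → up 64.3500 (V=5.0000), down 40.7000 (V=0.0000). Price 3.4330; hedge Δ=0.2114, bond B=-8.1949.
Each (Δ,B) replicates both successor values, so the strategy is self-financing and V0 is arbitrage-free.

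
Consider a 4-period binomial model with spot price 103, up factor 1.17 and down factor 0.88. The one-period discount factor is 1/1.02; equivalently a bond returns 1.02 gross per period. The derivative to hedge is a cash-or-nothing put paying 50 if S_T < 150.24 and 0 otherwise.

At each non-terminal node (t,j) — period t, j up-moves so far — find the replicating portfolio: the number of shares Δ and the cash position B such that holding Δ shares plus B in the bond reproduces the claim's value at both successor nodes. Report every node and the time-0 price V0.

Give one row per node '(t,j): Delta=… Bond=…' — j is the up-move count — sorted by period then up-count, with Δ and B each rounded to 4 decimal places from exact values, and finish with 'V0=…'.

Risk-neutral probability p* = (R−d)/(u−d) = (1.02−0.88)/(1.17−0.88) = 0.4828.
Terminal payoffs: V(4,0)=50.0000, V(4,1)=50.0000, V(4,2)=50.0000, V(4,3)=50.0000, V(4,4)=0.0000
(3,0): S=70.1916. Δ = (V_up−V_dn)/(S_up−S_dn) = (50.0000−50.0000)/(82.1242−61.7686) = 0.0000. V = [p*·50.0000 + (1−p*)·50.0000]/1.02 = 49.0196. B = V − Δ·S = 49.0196.
(3,1): S=93.3229. Δ = (V_up−V_dn)/(S_up−S_dn) = (50.0000−50.0000)/(109.1878−82.1242) = 0.0000. V = [p*·50.0000 + (1−p*)·50.0000]/1.02 = 49.0196. B = V − Δ·S = 49.0196.
(3,2): S=124.0771. Δ = (V_up−V_dn)/(S_up−S_dn) = (50.0000−50.0000)/(145.1702−109.1878) = 0.0000. V = [p*·50.0000 + (1−p*)·50.0000]/1.02 = 49.0196. B = V − Δ·S = 49.0196.
(3,3): S=164.9661. Δ = (V_up−V_dn)/(S_up−S_dn) = (0.0000−50.0000)/(193.0104−145.1702) = -1.0451. V = [p*·0.0000 + (1−p*)·50.0000]/1.02 = 25.3550. B = V − Δ·S = 197.7688.
(2,0): S=79.7632. Δ = (V_up−V_dn)/(S_up−S_dn) = (49.0196−49.0196)/(93.3229−70.1916) = 0.0000. V = [p*·49.0196 + (1−p*)·49.0196]/1.02 = 48.0584. B = V − Δ·S = 48.0584.
(2,1): S=106.0488. Δ = (V_up−V_dn)/(S_up−S_dn) = (49.0196−49.0196)/(124.0771−93.3229) = 0.0000. V = [p*·49.0196 + (1−p*)·49.0196]/1.02 = 48.0584. B = V − Δ·S = 48.0584.
(2,2): S=140.9967. Δ = (V_up−V_dn)/(S_up−S_dn) = (25.3550−49.0196)/(164.9661−124.0771) = -0.5788. V = [p*·25.3550 + (1−p*)·49.0196]/1.02 = 36.8581. B = V − Δ·S = 118.4603.
(1,0): S=90.6400. Δ = (V_up−V_dn)/(S_up−S_dn) = (48.0584−48.0584)/(106.0488−79.7632) = 0.0000. V = [p*·48.0584 + (1−p*)·48.0584]/1.02 = 47.1161. B = V − Δ·S = 47.1161.
(1,1): S=120.5100. Δ = (V_up−V_dn)/(S_up−S_dn) = (36.8581−48.0584)/(140.9967−106.0488) = -0.3205. V = [p*·36.8581 + (1−p*)·48.0584]/1.02 = 41.8151. B = V − Δ·S = 80.4368.
(0,0): S=103.0000. Δ = (V_up−V_dn)/(S_up−S_dn) = (41.8151−47.1161)/(120.5100−90.6400) = -0.1775. V = [p*·41.8151 + (1−p*)·47.1161]/1.02 = 43.6833. B = V − Δ·S = 61.9627.
Check: Δ(0,0)·S0 + B(0,0) = 43.6833 = V0.

(0,0): Delta=-0.1775 Bond=61.9627
(1,0): Delta=0.0000 Bond=47.1161
(1,1): Delta=-0.3205 Bond=80.4368
(2,0): Delta=0.0000 Bond=48.0584
(2,1): Delta=0.0000 Bond=48.0584
(2,2): Delta=-0.5788 Bond=118.4603
(3,0): Delta=0.0000 Bond=49.0196
(3,1): Delta=0.0000 Bond=49.0196
(3,2): Delta=0.0000 Bond=49.0196
(3,3): Delta=-1.0451 Bond=197.7688
V0=43.6833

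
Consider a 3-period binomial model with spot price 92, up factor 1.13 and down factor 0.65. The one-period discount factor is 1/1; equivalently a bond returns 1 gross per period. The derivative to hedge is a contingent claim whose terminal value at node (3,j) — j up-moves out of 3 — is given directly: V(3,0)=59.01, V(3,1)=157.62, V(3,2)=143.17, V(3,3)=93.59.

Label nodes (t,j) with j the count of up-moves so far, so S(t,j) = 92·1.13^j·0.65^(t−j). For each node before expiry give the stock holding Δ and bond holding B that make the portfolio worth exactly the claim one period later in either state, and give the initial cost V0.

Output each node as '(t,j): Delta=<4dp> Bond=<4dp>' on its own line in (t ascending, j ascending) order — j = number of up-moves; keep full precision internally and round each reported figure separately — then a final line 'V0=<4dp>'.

Under the risk-neutral measure, an up-move has probability p* = (R−d)/(u−d) = 0.7292 and values discount at R = 1.
At expiry t=3: V(3,0)=59.0100, V(3,1)=157.6200, V(3,2)=143.1700, V(3,3)=93.5900
Node (2,0) S=38.8700: V=(p*·157.6200+(1−p*)·59.0100)/1=130.9131; Δ=(157.6200−59.0100)/(43.9231−25.2655)=5.2852; B=V−Δ·S=-74.5244
Node (2,1) S=67.5740: V=(p*·143.1700+(1−p*)·157.6200)/1=147.0835; Δ=(143.1700−157.6200)/(76.3586−43.9231)=-0.4455; B=V−Δ·S=177.1877
Node (2,2) S=117.4748: V=(p*·93.5900+(1−p*)·143.1700)/1=107.0179; Δ=(93.5900−143.1700)/(132.7465−76.3586)=-0.8793; B=V−Δ·S=210.3096
Node (1,0) S=59.8000: V=(p*·147.0835+(1−p*)·130.9131)/1=142.7041; Δ=(147.0835−130.9131)/(67.5740−38.8700)=0.5634; B=V−Δ·S=109.0157
Node (1,1) S=103.9600: V=(p*·107.0179+(1−p*)·147.0835)/1=117.8690; Δ=(107.0179−147.0835)/(117.4748−67.5740)=-0.8029; B=V−Δ·S=201.3391
Node (0,0) S=92.0000: V=(p*·117.8690+(1−p*)·142.7041)/1=124.5952; Δ=(117.8690−142.7041)/(103.9600−59.8000)=-0.5624; B=V−Δ·S=176.3348
The time-0 hedge costs 124.5952, which is the no-arbitrage price.

(0,0): Delta=-0.5624 Bond=176.3348
(1,0): Delta=0.5634 Bond=109.0157
(1,1): Delta=-0.8029 Bond=201.3391
(2,0): Delta=5.2852 Bond=-74.5244
(2,1): Delta=-0.4455 Bond=177.1877
(2,2): Delta=-0.8793 Bond=210.3096
V0=124.5952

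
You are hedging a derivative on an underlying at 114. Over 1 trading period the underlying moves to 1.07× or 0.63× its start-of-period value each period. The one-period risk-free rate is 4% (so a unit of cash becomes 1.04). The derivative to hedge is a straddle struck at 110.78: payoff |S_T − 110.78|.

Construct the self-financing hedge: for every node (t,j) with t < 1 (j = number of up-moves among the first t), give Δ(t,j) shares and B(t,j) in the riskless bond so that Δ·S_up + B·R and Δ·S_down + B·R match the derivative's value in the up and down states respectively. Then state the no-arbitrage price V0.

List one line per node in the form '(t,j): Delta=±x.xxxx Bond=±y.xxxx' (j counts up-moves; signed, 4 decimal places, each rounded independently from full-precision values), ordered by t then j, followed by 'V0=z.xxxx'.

Under the risk-neutral measure, an up-move has probability p* = (R−d)/(u−d) = 0.9318 and values discount at R = 1.04.
At expiry t=1: V(1,0)=38.9600, V(1,1)=11.2000
Node (0,0) S=114.0000: V=(p*·11.2000+(1−p*)·38.9600)/1.04=12.5892; Δ=(11.2000−38.9600)/(121.9800−71.8200)=-0.5534; B=V−Δ·S=75.6801
Check: Δ(0,0)·S0 + B(0,0) = 12.5892 = V0.

(0,0): Delta=-0.5534 Bond=75.6801
V0=12.5892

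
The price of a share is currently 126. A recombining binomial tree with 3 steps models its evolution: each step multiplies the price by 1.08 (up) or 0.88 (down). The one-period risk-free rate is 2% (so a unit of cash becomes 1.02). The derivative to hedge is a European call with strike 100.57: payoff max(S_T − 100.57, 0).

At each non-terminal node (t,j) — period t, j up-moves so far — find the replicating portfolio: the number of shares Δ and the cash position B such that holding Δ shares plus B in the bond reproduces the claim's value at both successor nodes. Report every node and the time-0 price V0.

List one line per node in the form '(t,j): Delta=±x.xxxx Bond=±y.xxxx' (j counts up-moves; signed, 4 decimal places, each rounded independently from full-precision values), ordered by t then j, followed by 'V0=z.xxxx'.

Under the risk-neutral measure, an up-move has probability p* = (R−d)/(u−d) = 0.7000 and values discount at R = 1.02.
Terminal values V(3,·): V(3,0)=0.0000, V(3,1)=4.8104, V(3,2)=28.7604, V(3,3)=58.1537
(2,0): S=97.5744. Δ = (V_up−V_dn)/(S_up−S_dn) = (4.8104−0.0000)/(105.3804−85.8655) = 0.2465. V = [p*·4.8104 + (1−p*)·0.0000]/1.02 = 3.3012. B = V − Δ·S = -20.7505.
(2,1): S=119.7504. Δ = (V_up−V_dn)/(S_up−S_dn) = (28.7604−4.8104)/(129.3304−105.3804) = 1.0000. V = [p*·28.7604 + (1−p*)·4.8104]/1.02 = 21.1524. B = V − Δ·S = -98.5980.
(2,2): S=146.9664. Δ = (V_up−V_dn)/(S_up−S_dn) = (58.1537−28.7604)/(158.7237−129.3304) = 1.0000. V = [p*·58.1537 + (1−p*)·28.7604]/1.02 = 48.3684. B = V − Δ·S = -98.5980.
(1,0): S=110.8800. Δ = (V_up−V_dn)/(S_up−S_dn) = (21.1524−3.3012)/(119.7504−97.5744) = 0.8050. V = [p*·21.1524 + (1−p*)·3.3012]/1.02 = 15.4873. B = V − Δ·S = -73.7684.
(1,1): S=136.0800. Δ = (V_up−V_dn)/(S_up−S_dn) = (48.3684−21.1524)/(146.9664−119.7504) = 1.0000. V = [p*·48.3684 + (1−p*)·21.1524]/1.02 = 39.4153. B = V − Δ·S = -96.6647.
(0,0): S=126.0000. Δ = (V_up−V_dn)/(S_up−S_dn) = (39.4153−15.4873)/(136.0800−110.8800) = 0.9495. V = [p*·39.4153 + (1−p*)·15.4873]/1.02 = 31.6048. B = V − Δ·S = -88.0351.
Self-financing check: at every node Δ·S+B equals the discounted successor values.

(0,0): Delta=0.9495 Bond=-88.0351
(1,0): Delta=0.8050 Bond=-73.7684
(1,1): Delta=1.0000 Bond=-96.6647
(2,0): Delta=0.2465 Bond=-20.7505
(2,1): Delta=1.0000 Bond=-98.5980
(2,2): Delta=1.0000 Bond=-98.5980
V0=31.6048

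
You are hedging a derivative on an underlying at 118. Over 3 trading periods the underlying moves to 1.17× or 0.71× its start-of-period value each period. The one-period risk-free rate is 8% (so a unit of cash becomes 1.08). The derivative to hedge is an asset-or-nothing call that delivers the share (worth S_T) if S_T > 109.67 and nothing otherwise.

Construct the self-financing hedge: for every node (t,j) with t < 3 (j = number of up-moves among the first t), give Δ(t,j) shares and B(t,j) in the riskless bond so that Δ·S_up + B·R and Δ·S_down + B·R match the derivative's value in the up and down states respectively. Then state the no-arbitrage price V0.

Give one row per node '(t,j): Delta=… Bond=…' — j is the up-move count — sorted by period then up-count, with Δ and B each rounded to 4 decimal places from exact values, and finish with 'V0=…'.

Since d<R<u, set p* = (R−d)/(u−d) = 0.8043; price each node as the discounted p*-expectation of its children.
Payoff layer (t=3): V(3,0)=0.0000, V(3,1)=0.0000, V(3,2)=114.6864, V(3,3)=188.9903
Node (2,0) S=59.4838: V=(p*·0.0000+(1−p*)·0.0000)/1.08=0.0000; Δ=(0.0000−0.0000)/(69.5960−42.2335)=0.0000; B=V−Δ·S=0.0000
Node (2,1) S=98.0226: V=(p*·114.6864+(1−p*)·0.0000)/1.08=85.4146; Δ=(114.6864−0.0000)/(114.6864−69.5960)=2.5435; B=V−Δ·S=-163.9037
Node (2,2) S=161.5302: V=(p*·188.9903+(1−p*)·114.6864)/1.08=161.5302; Δ=(188.9903−114.6864)/(188.9903−114.6864)=1.0000; B=V−Δ·S=0.0000
Node (1,0) S=83.7800: V=(p*·85.4146+(1−p*)·0.0000)/1.08=63.6139; Δ=(85.4146−0.0000)/(98.0226−59.4838)=2.2163; B=V−Δ·S=-122.0700
Node (1,1) S=138.0600: V=(p*·161.5302+(1−p*)·85.4146)/1.08=135.7759; Δ=(161.5302−85.4146)/(161.5302−98.0226)=1.1985; B=V−Δ·S=-29.6927
Node (0,0) S=118.0000: V=(p*·135.7759+(1−p*)·63.6139)/1.08=112.6456; Δ=(135.7759−63.6139)/(138.0600−83.7800)=1.3294; B=V−Δ·S=-44.2283
The time-0 hedge costs 112.6456, which is the no-arbitrage price.

(0,0): Delta=1.3294 Bond=-44.2283
(1,0): Delta=2.2163 Bond=-122.0700
(1,1): Delta=1.1985 Bond=-29.6927
(2,0): Delta=0.0000 Bond=0.0000
(2,1): Delta=2.5435 Bond=-163.9037
(2,2): Delta=1.0000 Bond=0.0000
V0=112.6456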